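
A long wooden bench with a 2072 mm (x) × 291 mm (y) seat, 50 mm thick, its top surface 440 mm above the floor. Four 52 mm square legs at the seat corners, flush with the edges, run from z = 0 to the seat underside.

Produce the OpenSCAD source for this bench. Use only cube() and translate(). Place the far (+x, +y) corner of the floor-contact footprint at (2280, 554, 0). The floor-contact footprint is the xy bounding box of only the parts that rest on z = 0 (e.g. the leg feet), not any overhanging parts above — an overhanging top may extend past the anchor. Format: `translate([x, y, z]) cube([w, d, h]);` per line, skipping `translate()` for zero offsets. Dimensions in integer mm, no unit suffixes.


translate([208, 263, 390]) cube([2072, 291, 50]);
translate([208, 263, 0]) cube([52, 52, 390]);
translate([208, 502, 0]) cube([52, 52, 390]);
translate([2228, 263, 0]) cube([52, 52, 390]);
translate([2228, 502, 0]) cube([52, 52, 390]);


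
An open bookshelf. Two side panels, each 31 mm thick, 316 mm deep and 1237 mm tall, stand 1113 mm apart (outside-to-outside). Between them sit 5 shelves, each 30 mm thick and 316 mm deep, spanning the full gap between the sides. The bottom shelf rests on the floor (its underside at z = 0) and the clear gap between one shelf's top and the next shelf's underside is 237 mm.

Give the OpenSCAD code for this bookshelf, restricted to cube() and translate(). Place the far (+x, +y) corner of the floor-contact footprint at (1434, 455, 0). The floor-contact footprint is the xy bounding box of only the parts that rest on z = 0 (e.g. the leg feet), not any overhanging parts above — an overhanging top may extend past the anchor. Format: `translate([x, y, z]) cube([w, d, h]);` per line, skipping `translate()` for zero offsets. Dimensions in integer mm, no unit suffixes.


translate([321, 139, 0]) cube([31, 316, 1237]);
translate([1403, 139, 0]) cube([31, 316, 1237]);
translate([352, 139, 0]) cube([1051, 316, 30]);
translate([352, 139, 267]) cube([1051, 316, 30]);
translate([352, 139, 534]) cube([1051, 316, 30]);
translate([352, 139, 801]) cube([1051, 316, 30]);
translate([352, 139, 1068]) cube([1051, 316, 30]);


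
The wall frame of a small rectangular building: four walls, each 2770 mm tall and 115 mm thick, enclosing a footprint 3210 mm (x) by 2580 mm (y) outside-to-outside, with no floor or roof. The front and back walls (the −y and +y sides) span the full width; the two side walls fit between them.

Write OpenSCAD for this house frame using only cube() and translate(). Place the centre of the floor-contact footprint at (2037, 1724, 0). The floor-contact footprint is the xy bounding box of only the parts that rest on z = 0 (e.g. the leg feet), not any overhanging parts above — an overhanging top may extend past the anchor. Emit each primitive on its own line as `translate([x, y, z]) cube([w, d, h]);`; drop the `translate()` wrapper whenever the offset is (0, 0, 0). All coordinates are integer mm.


translate([432, 434, 0]) cube([3210, 115, 2770]);
translate([432, 2899, 0]) cube([3210, 115, 2770]);
translate([432, 549, 0]) cube([115, 2350, 2770]);
translate([3527, 549, 0]) cube([115, 2350, 2770]);


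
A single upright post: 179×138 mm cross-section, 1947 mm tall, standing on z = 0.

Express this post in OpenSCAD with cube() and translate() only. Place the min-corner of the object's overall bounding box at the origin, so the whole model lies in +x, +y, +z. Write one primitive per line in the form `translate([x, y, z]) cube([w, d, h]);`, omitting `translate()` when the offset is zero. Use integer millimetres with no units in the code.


cube([179, 138, 1947]);


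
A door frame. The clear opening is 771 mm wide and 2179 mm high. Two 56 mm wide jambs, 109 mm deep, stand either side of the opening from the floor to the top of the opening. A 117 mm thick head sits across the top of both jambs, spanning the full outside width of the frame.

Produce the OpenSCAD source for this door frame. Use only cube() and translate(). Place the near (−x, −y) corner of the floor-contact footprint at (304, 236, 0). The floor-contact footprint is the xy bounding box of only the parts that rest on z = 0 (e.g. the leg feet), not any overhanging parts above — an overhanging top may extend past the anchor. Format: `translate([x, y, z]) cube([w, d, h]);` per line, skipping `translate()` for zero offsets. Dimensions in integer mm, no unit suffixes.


translate([304, 236, 0]) cube([56, 109, 2179]);
translate([1131, 236, 0]) cube([56, 109, 2179]);
translate([304, 236, 2179]) cube([883, 109, 117]);


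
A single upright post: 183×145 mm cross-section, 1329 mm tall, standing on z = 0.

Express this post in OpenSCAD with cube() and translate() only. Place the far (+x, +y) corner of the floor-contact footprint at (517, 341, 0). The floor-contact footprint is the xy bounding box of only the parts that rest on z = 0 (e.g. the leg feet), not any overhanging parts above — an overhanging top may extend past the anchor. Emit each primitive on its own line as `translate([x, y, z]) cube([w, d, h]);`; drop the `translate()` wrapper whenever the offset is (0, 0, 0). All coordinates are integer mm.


translate([334, 196, 0]) cube([183, 145, 1329]);


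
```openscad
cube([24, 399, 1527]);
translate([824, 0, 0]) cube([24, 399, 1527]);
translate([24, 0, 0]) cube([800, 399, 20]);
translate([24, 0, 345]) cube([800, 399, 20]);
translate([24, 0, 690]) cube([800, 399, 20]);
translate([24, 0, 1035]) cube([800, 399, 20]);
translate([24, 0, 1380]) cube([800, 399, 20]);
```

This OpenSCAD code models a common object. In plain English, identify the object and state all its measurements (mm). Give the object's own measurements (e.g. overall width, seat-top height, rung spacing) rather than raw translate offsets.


An open bookshelf. Two side panels, each 24 mm thick, 399 mm deep and 1527 mm tall, stand 848 mm apart (outside-to-outside). Between them sit 5 shelves, each 20 mm thick and 399 mm deep, spanning the full gap between the sides. The bottom shelf rests on the floor (its underside at z = 0) and the clear gap between one shelf's top and the next shelf's underside is 325 mm.


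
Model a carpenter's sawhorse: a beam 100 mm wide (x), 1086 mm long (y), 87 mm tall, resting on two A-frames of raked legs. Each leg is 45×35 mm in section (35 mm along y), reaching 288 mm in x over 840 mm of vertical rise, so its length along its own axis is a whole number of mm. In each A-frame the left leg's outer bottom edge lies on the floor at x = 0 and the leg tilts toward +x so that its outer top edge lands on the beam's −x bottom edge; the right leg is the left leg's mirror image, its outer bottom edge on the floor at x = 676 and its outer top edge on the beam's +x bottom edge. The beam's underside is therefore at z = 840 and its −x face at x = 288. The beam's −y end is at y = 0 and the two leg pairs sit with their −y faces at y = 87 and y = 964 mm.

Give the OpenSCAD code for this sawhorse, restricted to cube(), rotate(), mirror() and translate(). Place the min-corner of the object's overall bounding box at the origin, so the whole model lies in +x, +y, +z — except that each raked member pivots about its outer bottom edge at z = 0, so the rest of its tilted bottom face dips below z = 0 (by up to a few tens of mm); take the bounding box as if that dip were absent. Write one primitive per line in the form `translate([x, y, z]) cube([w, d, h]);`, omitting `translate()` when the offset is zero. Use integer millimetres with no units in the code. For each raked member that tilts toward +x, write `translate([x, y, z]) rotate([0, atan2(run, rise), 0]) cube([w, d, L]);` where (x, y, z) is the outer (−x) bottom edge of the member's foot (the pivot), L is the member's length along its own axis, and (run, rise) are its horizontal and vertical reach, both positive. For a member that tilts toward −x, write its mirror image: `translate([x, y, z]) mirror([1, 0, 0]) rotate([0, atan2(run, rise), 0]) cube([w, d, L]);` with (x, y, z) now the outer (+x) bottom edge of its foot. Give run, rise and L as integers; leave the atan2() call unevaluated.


translate([288, 0, 840]) cube([100, 1086, 87]);
translate([0, 87, 0]) rotate([0, atan2(288, 840), 0]) cube([45, 35, 888]);
translate([676, 87, 0]) mirror([1, 0, 0]) rotate([0, atan2(288, 840), 0]) cube([45, 35, 888]);
translate([0, 964, 0]) rotate([0, atan2(288, 840), 0]) cube([45, 35, 888]);
translate([676, 964, 0]) mirror([1, 0, 0]) rotate([0, atan2(288, 840), 0]) cube([45, 35, 888]);


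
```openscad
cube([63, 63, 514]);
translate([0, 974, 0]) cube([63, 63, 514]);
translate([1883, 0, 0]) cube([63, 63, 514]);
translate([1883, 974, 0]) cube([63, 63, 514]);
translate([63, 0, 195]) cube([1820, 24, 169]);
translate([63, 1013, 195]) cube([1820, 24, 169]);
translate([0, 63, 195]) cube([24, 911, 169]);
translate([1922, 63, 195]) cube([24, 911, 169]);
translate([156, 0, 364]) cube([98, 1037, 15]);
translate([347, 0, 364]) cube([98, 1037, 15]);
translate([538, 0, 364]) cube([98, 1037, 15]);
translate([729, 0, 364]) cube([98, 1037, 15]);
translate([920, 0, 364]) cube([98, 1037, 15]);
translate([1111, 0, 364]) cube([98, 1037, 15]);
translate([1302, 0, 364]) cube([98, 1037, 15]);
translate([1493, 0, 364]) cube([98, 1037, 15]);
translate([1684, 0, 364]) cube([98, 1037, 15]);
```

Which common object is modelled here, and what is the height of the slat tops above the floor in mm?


A bed frame. The slat-top height is 379 mm.

Four posts, four rails, and a row of slats — a bed frame. Slats sit on the rails at z = 195 + 169 = 364; with slat thickness 15, the top is 379 mm.


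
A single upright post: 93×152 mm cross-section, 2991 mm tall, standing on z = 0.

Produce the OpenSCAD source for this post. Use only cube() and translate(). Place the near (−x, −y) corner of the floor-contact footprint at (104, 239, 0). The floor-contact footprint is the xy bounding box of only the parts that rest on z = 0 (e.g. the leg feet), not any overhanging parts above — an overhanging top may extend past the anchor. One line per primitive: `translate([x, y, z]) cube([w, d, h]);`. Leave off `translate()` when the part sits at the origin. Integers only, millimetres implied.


translate([104, 239, 0]) cube([93, 152, 2991]);


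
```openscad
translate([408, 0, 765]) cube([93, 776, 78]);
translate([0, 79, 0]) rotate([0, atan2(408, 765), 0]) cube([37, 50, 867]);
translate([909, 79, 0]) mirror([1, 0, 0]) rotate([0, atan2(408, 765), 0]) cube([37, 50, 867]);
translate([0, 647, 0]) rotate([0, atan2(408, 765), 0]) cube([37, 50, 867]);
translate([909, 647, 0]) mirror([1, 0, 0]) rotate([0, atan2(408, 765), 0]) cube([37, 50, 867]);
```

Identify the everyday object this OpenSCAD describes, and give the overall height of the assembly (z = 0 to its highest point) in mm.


A sawhorse. The overall height is 843 mm.

A beam across two mirrored pairs of raked legs — a sawhorse. The beam's underside is at z = 765 (matching the legs' vertical rise in atan2(408, 765)) and the beam is 78 mm tall, so its top is at 765 + 78 = 843 mm. The raked legs top out at the beam's underside, so that is the highest point.


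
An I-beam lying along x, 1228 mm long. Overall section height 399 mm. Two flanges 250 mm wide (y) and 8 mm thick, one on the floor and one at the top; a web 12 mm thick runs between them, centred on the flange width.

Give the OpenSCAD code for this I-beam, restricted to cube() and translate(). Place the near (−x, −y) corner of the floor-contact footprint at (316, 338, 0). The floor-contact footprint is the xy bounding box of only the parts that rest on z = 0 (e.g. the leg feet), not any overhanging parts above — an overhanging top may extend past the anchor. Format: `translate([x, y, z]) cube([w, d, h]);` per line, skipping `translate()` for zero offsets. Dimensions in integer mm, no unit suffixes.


translate([316, 338, 0]) cube([1228, 250, 8]);
translate([316, 457, 8]) cube([1228, 12, 383]);
translate([316, 338, 391]) cube([1228, 250, 8]);


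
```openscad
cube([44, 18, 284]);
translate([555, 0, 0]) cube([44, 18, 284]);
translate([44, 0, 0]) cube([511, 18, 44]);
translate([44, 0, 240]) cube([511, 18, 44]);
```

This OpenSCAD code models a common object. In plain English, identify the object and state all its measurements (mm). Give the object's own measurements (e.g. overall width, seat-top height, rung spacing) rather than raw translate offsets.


A rectangular picture frame lying in the x–z plane (depth along y). The opening is 511 mm wide (x) by 196 mm tall (z), surrounded by a border 44 mm wide on all four sides. The frame is 18 mm deep and is made of two full-height vertical stiles with two horizontal rails fitted between them.


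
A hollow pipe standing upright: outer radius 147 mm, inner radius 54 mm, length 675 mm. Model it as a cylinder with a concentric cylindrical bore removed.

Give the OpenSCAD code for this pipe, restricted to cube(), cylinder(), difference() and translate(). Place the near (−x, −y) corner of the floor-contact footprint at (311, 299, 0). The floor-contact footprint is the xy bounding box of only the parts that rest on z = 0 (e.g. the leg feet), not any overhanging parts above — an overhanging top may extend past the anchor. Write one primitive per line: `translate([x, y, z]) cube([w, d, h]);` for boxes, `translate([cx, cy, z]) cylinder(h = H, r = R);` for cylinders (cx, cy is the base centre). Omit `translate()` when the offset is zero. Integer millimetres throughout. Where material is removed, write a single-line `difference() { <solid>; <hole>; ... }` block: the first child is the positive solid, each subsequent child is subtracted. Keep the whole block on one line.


difference() { translate([458, 446, 0]) cylinder(h = 675, r = 147); translate([458, 446, 0]) cylinder(h = 675, r = 54); }


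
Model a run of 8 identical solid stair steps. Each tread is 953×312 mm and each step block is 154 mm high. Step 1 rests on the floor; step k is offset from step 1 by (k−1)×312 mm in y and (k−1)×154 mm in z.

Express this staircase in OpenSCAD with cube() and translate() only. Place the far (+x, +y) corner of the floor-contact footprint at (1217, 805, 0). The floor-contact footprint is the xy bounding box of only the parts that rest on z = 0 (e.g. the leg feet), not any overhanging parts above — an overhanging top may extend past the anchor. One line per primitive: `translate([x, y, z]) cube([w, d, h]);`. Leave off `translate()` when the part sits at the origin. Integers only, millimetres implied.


translate([264, 493, 0]) cube([953, 312, 154]);
translate([264, 805, 154]) cube([953, 312, 154]);
translate([264, 1117, 308]) cube([953, 312, 154]);
translate([264, 1429, 462]) cube([953, 312, 154]);
translate([264, 1741, 616]) cube([953, 312, 154]);
translate([264, 2053, 770]) cube([953, 312, 154]);
translate([264, 2365, 924]) cube([953, 312, 154]);
translate([264, 2677, 1078]) cube([953, 312, 154]);


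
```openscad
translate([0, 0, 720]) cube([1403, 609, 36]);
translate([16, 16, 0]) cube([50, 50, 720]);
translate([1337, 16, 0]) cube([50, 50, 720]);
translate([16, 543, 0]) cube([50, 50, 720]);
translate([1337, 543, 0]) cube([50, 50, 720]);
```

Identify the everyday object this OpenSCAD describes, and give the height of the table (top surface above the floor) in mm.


A table. The table height is 756 mm.

A 1403×609×36 slab sits at z = 720 on four 50 mm square posts — a table. The top surface is at 720 + 36 = 756 mm.


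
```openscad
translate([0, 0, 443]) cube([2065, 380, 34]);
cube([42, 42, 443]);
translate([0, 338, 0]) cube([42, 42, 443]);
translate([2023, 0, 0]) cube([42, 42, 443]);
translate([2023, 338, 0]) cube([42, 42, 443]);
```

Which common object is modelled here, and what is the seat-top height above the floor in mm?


A bench. The seat-top height is 477 mm.

A long slab on four corner posts — a bench. The slab sits at z = 443 with thickness 34, so the top is 443 + 34 = 477 mm.


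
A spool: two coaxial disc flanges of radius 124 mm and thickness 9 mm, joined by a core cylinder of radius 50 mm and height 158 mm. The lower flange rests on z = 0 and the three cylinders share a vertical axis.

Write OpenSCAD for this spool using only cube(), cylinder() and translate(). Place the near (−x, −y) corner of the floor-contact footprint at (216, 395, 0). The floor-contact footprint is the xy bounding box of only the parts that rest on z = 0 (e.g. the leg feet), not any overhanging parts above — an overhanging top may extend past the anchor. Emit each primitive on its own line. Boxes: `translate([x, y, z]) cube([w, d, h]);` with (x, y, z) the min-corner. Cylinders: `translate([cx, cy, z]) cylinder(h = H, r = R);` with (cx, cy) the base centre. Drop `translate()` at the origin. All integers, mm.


translate([340, 519, 0]) cylinder(h = 9, r = 124);
translate([340, 519, 9]) cylinder(h = 158, r = 50);
translate([340, 519, 167]) cylinder(h = 9, r = 124);


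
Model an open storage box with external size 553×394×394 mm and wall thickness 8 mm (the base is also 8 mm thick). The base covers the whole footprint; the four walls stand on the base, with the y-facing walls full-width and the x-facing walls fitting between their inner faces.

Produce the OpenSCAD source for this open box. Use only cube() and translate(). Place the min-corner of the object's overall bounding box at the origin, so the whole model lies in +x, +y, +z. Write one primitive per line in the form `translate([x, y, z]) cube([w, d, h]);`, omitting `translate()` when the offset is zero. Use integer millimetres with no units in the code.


cube([553, 394, 8]);
translate([0, 0, 8]) cube([553, 8, 386]);
translate([0, 386, 8]) cube([553, 8, 386]);
translate([0, 8, 8]) cube([8, 378, 386]);
translate([545, 8, 8]) cube([8, 378, 386]);


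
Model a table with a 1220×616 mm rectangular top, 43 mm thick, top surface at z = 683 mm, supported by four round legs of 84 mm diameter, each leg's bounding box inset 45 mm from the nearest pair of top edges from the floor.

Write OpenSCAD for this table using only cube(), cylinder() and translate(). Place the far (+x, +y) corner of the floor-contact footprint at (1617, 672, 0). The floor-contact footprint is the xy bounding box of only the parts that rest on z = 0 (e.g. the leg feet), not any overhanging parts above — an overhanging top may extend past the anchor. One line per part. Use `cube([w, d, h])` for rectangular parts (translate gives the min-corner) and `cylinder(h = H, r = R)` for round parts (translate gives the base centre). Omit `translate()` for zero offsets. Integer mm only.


translate([442, 101, 640]) cube([1220, 616, 43]);
translate([529, 188, 0]) cylinder(h = 640, r = 42);
translate([1575, 188, 0]) cylinder(h = 640, r = 42);
translate([529, 630, 0]) cylinder(h = 640, r = 42);
translate([1575, 630, 0]) cylinder(h = 640, r = 42);


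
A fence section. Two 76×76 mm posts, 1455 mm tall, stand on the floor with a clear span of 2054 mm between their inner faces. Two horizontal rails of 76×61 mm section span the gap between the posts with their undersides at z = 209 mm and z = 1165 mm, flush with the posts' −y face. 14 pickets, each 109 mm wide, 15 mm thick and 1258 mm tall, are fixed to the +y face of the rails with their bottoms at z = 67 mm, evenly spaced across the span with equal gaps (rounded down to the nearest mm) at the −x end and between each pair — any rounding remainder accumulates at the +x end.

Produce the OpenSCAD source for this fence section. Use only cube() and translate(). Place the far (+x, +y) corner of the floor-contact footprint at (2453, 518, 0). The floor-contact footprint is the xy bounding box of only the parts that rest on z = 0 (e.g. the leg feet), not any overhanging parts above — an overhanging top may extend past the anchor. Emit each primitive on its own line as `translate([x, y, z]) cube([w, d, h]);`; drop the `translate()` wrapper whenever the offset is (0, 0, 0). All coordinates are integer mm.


translate([247, 442, 0]) cube([76, 76, 1455]);
translate([2377, 442, 0]) cube([76, 76, 1455]);
translate([323, 442, 209]) cube([2054, 76, 61]);
translate([323, 442, 1165]) cube([2054, 76, 61]);
translate([358, 518, 67]) cube([109, 15, 1258]);
translate([502, 518, 67]) cube([109, 15, 1258]);
translate([646, 518, 67]) cube([109, 15, 1258]);
translate([790, 518, 67]) cube([109, 15, 1258]);
translate([934, 518, 67]) cube([109, 15, 1258]);
translate([1078, 518, 67]) cube([109, 15, 1258]);
translate([1222, 518, 67]) cube([109, 15, 1258]);
translate([1366, 518, 67]) cube([109, 15, 1258]);
translate([1510, 518, 67]) cube([109, 15, 1258]);
translate([1654, 518, 67]) cube([109, 15, 1258]);
translate([1798, 518, 67]) cube([109, 15, 1258]);
translate([1942, 518, 67]) cube([109, 15, 1258]);
translate([2086, 518, 67]) cube([109, 15, 1258]);
translate([2230, 518, 67]) cube([109, 15, 1258]);


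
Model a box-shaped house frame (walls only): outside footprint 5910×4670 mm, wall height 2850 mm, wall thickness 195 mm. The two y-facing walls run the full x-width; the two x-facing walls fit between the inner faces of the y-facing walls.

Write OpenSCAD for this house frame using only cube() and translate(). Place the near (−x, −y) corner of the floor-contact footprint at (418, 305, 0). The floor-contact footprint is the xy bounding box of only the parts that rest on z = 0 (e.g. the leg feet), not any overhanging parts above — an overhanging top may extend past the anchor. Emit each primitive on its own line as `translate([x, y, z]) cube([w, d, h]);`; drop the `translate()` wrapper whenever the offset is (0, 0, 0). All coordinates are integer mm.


translate([418, 305, 0]) cube([5910, 195, 2850]);
translate([418, 4780, 0]) cube([5910, 195, 2850]);
translate([418, 500, 0]) cube([195, 4280, 2850]);
translate([6133, 500, 0]) cube([195, 4280, 2850]);


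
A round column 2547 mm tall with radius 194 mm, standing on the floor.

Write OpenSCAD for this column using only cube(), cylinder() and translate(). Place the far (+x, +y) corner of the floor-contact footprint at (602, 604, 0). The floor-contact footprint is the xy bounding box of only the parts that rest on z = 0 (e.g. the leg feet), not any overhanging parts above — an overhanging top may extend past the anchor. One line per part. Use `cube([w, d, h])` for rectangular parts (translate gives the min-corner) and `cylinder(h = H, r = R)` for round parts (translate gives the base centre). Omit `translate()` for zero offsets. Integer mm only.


translate([408, 410, 0]) cylinder(h = 2547, r = 194);


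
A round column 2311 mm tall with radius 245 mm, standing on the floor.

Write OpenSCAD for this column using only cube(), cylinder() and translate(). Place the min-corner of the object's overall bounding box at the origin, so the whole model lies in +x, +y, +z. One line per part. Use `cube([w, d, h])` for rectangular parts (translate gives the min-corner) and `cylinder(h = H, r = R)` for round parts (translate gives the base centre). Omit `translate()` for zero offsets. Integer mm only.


translate([245, 245, 0]) cylinder(h = 2311, r = 245);


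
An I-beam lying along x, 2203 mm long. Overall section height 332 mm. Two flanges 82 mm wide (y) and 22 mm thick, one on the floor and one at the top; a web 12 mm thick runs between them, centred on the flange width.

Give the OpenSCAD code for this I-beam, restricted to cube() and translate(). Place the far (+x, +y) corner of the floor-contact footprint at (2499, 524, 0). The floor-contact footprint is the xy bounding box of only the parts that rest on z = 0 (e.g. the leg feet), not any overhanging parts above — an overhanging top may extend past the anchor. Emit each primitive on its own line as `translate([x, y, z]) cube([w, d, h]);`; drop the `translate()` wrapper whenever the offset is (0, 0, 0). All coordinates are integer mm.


translate([296, 442, 0]) cube([2203, 82, 22]);
translate([296, 477, 22]) cube([2203, 12, 288]);
translate([296, 442, 310]) cube([2203, 82, 22]);


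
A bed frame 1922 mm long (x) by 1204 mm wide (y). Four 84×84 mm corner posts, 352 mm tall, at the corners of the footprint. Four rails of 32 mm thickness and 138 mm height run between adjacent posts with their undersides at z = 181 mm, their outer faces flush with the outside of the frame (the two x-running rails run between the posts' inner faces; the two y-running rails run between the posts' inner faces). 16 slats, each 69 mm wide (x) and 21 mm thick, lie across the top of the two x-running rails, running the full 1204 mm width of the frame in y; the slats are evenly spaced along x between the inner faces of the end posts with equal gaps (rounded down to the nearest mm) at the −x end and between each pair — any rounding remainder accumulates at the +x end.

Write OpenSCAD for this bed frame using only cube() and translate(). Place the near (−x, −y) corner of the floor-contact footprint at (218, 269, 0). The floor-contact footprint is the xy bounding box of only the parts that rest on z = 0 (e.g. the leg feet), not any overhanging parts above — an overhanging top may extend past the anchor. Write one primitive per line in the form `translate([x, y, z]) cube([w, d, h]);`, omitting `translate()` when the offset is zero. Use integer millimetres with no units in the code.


// slat z = rail_z + rail_h = 181 + 138 = 319
// slat gap = ⌊(1754 − 16·69) / 17⌋ = 38
translate([218, 269, 0]) cube([84, 84, 352]);
translate([218, 1389, 0]) cube([84, 84, 352]);
translate([2056, 269, 0]) cube([84, 84, 352]);
translate([2056, 1389, 0]) cube([84, 84, 352]);
translate([302, 269, 181]) cube([1754, 32, 138]);
translate([302, 1441, 181]) cube([1754, 32, 138]);
translate([218, 353, 181]) cube([32, 1036, 138]);
translate([2108, 353, 181]) cube([32, 1036, 138]);
translate([340, 269, 319]) cube([69, 1204, 21]);
translate([447, 269, 319]) cube([69, 1204, 21]);
translate([554, 269, 319]) cube([69, 1204, 21]);
translate([661, 269, 319]) cube([69, 1204, 21]);
translate([768, 269, 319]) cube([69, 1204, 21]);
translate([875, 269, 319]) cube([69, 1204, 21]);
translate([982, 269, 319]) cube([69, 1204, 21]);
translate([1089, 269, 319]) cube([69, 1204, 21]);
translate([1196, 269, 319]) cube([69, 1204, 21]);
translate([1303, 269, 319]) cube([69, 1204, 21]);
translate([1410, 269, 319]) cube([69, 1204, 21]);
translate([1517, 269, 319]) cube([69, 1204, 21]);
translate([1624, 269, 319]) cube([69, 1204, 21]);
translate([1731, 269, 319]) cube([69, 1204, 21]);
translate([1838, 269, 319]) cube([69, 1204, 21]);
translate([1945, 269, 319]) cube([69, 1204, 21]);


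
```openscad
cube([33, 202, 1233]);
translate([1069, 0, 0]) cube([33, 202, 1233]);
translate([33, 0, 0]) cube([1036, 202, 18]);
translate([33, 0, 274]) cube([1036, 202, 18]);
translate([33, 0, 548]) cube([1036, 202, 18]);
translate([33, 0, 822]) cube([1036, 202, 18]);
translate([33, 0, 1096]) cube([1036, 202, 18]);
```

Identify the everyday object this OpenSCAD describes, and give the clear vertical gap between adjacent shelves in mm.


A bookshelf. The clear shelf gap is 256 mm.

Two tall side panels with 5 horizontal boards between them — a bookshelf. The first two shelf undersides are at z = 0 and z = 274; with shelf thickness 18, the clear gap is 274 − 0 − 18 = 256 mm.


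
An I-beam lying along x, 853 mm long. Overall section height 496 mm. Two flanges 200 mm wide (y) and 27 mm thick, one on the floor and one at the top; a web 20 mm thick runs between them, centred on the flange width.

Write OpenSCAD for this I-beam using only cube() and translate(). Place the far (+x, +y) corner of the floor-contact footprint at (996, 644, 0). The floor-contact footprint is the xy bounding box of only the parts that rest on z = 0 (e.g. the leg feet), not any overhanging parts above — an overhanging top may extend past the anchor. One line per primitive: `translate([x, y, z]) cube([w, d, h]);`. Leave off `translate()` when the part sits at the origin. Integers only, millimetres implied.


translate([143, 444, 0]) cube([853, 200, 27]);
translate([143, 534, 27]) cube([853, 20, 442]);
translate([143, 444, 469]) cube([853, 200, 27]);


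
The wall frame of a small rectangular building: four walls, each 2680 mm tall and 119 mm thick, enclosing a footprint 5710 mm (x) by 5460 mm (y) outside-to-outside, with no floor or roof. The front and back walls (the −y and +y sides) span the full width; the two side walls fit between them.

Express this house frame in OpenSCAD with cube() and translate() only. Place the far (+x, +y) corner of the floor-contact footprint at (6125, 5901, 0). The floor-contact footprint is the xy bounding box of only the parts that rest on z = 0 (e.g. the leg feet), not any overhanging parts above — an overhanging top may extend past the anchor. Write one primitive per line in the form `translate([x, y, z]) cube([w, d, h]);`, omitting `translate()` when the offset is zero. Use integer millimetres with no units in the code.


translate([415, 441, 0]) cube([5710, 119, 2680]);
translate([415, 5782, 0]) cube([5710, 119, 2680]);
translate([415, 560, 0]) cube([119, 5222, 2680]);
translate([6006, 560, 0]) cube([119, 5222, 2680]);


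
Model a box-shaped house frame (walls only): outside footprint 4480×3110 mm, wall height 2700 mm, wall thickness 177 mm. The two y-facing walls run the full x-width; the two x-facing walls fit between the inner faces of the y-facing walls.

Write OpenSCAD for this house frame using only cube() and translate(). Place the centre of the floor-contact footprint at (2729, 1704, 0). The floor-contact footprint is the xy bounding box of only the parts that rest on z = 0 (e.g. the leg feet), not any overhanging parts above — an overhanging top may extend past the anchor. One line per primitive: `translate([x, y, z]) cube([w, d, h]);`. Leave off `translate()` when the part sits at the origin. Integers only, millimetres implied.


translate([489, 149, 0]) cube([4480, 177, 2700]);
translate([489, 3082, 0]) cube([4480, 177, 2700]);
translate([489, 326, 0]) cube([177, 2756, 2700]);
translate([4792, 326, 0]) cube([177, 2756, 2700]);


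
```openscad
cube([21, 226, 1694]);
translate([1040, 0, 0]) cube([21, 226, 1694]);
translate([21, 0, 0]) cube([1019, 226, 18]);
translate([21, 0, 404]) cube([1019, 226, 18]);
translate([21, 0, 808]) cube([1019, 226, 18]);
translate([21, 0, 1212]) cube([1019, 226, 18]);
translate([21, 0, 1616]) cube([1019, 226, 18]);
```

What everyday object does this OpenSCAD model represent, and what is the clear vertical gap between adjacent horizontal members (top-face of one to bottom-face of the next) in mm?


A bookshelf. The clear shelf gap is 386 mm.

Two tall side panels with 5 horizontal boards between them — a bookshelf. The first two shelf undersides are at z = 0 and z = 404; with shelf thickness 18, the clear gap is 404 − 0 − 18 = 386 mm.


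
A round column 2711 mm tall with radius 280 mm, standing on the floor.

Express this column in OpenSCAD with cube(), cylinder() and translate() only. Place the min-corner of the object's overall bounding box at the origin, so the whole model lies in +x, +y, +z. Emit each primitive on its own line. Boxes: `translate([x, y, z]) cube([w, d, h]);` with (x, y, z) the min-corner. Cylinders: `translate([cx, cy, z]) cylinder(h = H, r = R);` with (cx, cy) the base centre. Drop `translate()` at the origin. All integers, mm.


translate([280, 280, 0]) cylinder(h = 2711, r = 280);


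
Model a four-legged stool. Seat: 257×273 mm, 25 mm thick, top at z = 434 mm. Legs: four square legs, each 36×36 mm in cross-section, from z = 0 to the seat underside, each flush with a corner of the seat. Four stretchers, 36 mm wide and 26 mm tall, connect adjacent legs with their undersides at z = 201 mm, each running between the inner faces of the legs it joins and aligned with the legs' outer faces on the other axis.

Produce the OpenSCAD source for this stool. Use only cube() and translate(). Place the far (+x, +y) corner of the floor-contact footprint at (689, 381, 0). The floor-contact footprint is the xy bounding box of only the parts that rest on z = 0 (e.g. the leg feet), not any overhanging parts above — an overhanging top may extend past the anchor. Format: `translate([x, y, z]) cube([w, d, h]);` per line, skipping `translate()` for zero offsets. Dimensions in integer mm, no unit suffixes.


translate([432, 108, 409]) cube([257, 273, 25]);
translate([432, 108, 0]) cube([36, 36, 409]);
translate([653, 108, 0]) cube([36, 36, 409]);
translate([432, 345, 0]) cube([36, 36, 409]);
translate([653, 345, 0]) cube([36, 36, 409]);
translate([468, 108, 201]) cube([185, 36, 26]);
translate([468, 345, 201]) cube([185, 36, 26]);
translate([432, 144, 201]) cube([36, 201, 26]);
translate([653, 144, 201]) cube([36, 201, 26]);


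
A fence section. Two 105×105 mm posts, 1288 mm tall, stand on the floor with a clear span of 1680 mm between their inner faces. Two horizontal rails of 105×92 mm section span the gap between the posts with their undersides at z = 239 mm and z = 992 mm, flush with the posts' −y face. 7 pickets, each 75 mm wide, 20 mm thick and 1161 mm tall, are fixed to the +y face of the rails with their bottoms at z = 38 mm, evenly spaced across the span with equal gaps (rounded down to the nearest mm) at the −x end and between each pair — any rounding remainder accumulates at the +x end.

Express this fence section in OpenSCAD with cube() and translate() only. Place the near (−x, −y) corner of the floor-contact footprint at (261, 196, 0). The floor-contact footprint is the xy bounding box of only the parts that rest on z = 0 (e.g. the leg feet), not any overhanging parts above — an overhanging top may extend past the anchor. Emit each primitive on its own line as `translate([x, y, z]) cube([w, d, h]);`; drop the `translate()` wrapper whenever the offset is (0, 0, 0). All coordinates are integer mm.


translate([261, 196, 0]) cube([105, 105, 1288]);
translate([2046, 196, 0]) cube([105, 105, 1288]);
translate([366, 196, 239]) cube([1680, 105, 92]);
translate([366, 196, 992]) cube([1680, 105, 92]);
translate([510, 301, 38]) cube([75, 20, 1161]);
translate([729, 301, 38]) cube([75, 20, 1161]);
translate([948, 301, 38]) cube([75, 20, 1161]);
translate([1167, 301, 38]) cube([75, 20, 1161]);
translate([1386, 301, 38]) cube([75, 20, 1161]);
translate([1605, 301, 38]) cube([75, 20, 1161]);
translate([1824, 301, 38]) cube([75, 20, 1161]);


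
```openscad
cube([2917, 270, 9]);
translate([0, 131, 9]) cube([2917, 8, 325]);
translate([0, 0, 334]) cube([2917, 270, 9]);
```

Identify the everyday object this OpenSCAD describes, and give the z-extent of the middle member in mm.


An I-beam. The web height is 325 mm.

Two wide flanges with a thin centred web — an I-beam. Overall 343 mm minus two 9 mm flanges gives a web of 343 − 2·9 = 325 mm.


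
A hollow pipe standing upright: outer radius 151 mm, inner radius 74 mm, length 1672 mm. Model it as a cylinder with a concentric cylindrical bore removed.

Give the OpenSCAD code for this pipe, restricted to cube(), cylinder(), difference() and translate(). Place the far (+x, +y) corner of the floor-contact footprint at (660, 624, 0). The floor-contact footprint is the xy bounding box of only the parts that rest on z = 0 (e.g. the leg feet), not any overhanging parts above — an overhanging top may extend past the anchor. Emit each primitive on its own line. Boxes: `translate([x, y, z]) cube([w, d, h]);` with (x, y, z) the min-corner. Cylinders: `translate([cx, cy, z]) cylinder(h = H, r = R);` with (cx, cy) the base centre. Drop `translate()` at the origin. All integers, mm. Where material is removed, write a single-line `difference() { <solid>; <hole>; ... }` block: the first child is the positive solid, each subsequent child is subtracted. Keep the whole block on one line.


difference() { translate([509, 473, 0]) cylinder(h = 1672, r = 151); translate([509, 473, 0]) cylinder(h = 1672, r = 74); }


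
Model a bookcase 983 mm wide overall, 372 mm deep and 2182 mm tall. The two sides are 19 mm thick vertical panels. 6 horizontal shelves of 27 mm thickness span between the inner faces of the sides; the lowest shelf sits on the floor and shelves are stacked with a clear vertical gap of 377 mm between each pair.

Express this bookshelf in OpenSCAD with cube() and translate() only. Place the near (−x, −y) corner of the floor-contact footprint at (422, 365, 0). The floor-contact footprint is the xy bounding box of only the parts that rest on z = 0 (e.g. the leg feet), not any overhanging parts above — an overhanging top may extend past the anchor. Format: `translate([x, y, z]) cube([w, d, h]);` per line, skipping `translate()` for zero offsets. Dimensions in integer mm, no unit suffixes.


translate([422, 365, 0]) cube([19, 372, 2182]);
translate([1386, 365, 0]) cube([19, 372, 2182]);
translate([441, 365, 0]) cube([945, 372, 27]);
translate([441, 365, 404]) cube([945, 372, 27]);
translate([441, 365, 808]) cube([945, 372, 27]);
translate([441, 365, 1212]) cube([945, 372, 27]);
translate([441, 365, 1616]) cube([945, 372, 27]);
translate([441, 365, 2020]) cube([945, 372, 27]);


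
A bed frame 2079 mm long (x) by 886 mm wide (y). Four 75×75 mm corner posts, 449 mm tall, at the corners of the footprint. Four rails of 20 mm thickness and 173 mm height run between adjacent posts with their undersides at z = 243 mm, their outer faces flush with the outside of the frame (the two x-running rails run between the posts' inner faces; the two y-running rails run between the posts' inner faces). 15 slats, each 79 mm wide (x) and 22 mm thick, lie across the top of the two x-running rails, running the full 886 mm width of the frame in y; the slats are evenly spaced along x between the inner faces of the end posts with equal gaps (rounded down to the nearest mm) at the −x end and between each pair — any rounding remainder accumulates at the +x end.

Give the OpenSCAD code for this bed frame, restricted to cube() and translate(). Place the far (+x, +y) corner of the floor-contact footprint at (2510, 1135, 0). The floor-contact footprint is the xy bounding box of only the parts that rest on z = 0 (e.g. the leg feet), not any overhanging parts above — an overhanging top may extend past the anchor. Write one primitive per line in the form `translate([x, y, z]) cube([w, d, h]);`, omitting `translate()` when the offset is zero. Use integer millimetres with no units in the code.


translate([431, 249, 0]) cube([75, 75, 449]);
translate([431, 1060, 0]) cube([75, 75, 449]);
translate([2435, 249, 0]) cube([75, 75, 449]);
translate([2435, 1060, 0]) cube([75, 75, 449]);
translate([506, 249, 243]) cube([1929, 20, 173]);
translate([506, 1115, 243]) cube([1929, 20, 173]);
translate([431, 324, 243]) cube([20, 736, 173]);
translate([2490, 324, 243]) cube([20, 736, 173]);
translate([552, 249, 416]) cube([79, 886, 22]);
translate([677, 249, 416]) cube([79, 886, 22]);
translate([802, 249, 416]) cube([79, 886, 22]);
translate([927, 249, 416]) cube([79, 886, 22]);
translate([1052, 249, 416]) cube([79, 886, 22]);
translate([1177, 249, 416]) cube([79, 886, 22]);
translate([1302, 249, 416]) cube([79, 886, 22]);
translate([1427, 249, 416]) cube([79, 886, 22]);
translate([1552, 249, 416]) cube([79, 886, 22]);
translate([1677, 249, 416]) cube([79, 886, 22]);
translate([1802, 249, 416]) cube([79, 886, 22]);
translate([1927, 249, 416]) cube([79, 886, 22]);
translate([2052, 249, 416]) cube([79, 886, 22]);
translate([2177, 249, 416]) cube([79, 886, 22]);
translate([2302, 249, 416]) cube([79, 886, 22]);


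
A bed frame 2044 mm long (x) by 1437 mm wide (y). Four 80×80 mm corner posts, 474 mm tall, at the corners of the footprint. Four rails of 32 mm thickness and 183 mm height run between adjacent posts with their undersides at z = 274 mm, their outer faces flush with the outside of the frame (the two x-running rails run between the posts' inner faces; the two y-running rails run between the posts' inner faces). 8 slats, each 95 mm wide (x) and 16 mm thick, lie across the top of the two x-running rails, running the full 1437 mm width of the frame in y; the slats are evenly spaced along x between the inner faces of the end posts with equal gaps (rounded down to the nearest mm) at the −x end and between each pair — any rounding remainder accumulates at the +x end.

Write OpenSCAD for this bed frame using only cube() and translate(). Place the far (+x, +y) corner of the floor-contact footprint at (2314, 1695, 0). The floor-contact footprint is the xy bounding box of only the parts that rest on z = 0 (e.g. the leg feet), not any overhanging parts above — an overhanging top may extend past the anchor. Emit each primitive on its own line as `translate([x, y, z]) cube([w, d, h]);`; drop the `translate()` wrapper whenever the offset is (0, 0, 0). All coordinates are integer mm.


translate([270, 258, 0]) cube([80, 80, 474]);
translate([270, 1615, 0]) cube([80, 80, 474]);
translate([2234, 258, 0]) cube([80, 80, 474]);
translate([2234, 1615, 0]) cube([80, 80, 474]);
translate([350, 258, 274]) cube([1884, 32, 183]);
translate([350, 1663, 274]) cube([1884, 32, 183]);
translate([270, 338, 274]) cube([32, 1277, 183]);
translate([2282, 338, 274]) cube([32, 1277, 183]);
translate([474, 258, 457]) cube([95, 1437, 16]);
translate([693, 258, 457]) cube([95, 1437, 16]);
translate([912, 258, 457]) cube([95, 1437, 16]);
translate([1131, 258, 457]) cube([95, 1437, 16]);
translate([1350, 258, 457]) cube([95, 1437, 16]);
translate([1569, 258, 457]) cube([95, 1437, 16]);
translate([1788, 258, 457]) cube([95, 1437, 16]);
translate([2007, 258, 457]) cube([95, 1437, 16]);
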